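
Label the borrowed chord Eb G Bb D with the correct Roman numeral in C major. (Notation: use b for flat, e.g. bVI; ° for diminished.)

bIIImaj7

In C major scale degree 3 is E; Eb is its lowered form, from C minor. The diatonic chord on degree 3 would be Em (iii), but Eb–G–Bb–D is the major-seventh chord from C minor. As a borrowed chord it is labeled bIIImaj7.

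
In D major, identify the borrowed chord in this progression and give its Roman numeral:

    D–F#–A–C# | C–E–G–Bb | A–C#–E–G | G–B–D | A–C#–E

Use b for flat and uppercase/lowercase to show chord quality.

bVII7

The diatonic triads in D major are D, Em, F#m, G, A, Bm, C#dim. D–F#–A–C# = Dmaj7, A–C#–E–G = A7, G–B–D = G and A–C#–E = A are all diatonic. C–E–G–Bb doesn't fit — on degree 7 D major would have C#dim (vii°). C7 is the degree-7 chord of D minor, so it is the borrowed bVII7.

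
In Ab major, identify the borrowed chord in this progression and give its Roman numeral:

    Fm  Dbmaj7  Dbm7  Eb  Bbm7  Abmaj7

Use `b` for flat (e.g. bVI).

iv7

In Ab major the diatonic chords are Ab, Bbm, Cm, Db, Eb, Fm, Gdim. Fm, Dbmaj7, Eb, Bbm7 and Abmaj7 all belong to that set. But Dbm7 (Db–Fb–Ab–Cb) is foreign: the diatonic IV on degree 4 is Db, whereas Dbm7 comes from Ab minor. It is labeled iv7.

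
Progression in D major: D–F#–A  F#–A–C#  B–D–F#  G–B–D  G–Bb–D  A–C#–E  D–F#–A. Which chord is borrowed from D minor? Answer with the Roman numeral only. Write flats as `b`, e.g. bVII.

The diatonic triads in D major are D, Em, F#m, G, A, Bm, C#dim. D–F#–A = D, F#–A–C# = F#m, B–D–F# = Bm, G–B–D = G and A–C#–E = A are all diatonic. But G–Bb–D is foreign: the diatonic IV on degree 4 is G, whereas Gm comes from D minor. It is labeled iv.

iv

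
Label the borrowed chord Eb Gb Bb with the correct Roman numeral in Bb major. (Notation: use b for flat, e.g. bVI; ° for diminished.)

iv

The root Eb is the diatonic 4th degree of Bb major; the borrowing shows in the chord quality. The diatonic chord on degree 4 would be Eb (IV), but Eb–Gb–Bb is the minor chord from Bb minor. As a borrowed chord it is labeled iv.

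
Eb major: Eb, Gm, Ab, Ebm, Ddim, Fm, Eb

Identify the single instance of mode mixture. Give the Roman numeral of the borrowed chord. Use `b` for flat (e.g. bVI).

i

Eb major has the diatonic set Eb, Fm, Gm, Ab, Bb, Cm, Ddim. Of the given chords, Eb, Gm, Ab, Ddim and Fm are diatonic. Ebm (Eb–Gb–Bb) doesn't fit — on degree 1 Eb major would have Eb (I). Ebm is the degree-1 chord of Eb minor, so it is the borrowed i.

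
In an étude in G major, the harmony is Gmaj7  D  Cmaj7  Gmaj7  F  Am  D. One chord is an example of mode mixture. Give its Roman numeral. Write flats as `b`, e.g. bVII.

G major has the diatonic set G, Am, Bm, C, D, Em, F#dim. Gmaj7, D, Cmaj7 and Am all belong to that set. But F (F–A–C) is foreign: the diatonic vii° on degree 7 is F#dim, whereas F comes from G minor. It is labeled bVII.

bVII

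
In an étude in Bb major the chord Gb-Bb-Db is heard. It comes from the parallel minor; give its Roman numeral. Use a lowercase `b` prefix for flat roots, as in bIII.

The root Gb is the lowered 6th scale degree — diatonically Bb major has G there. The diatonic chord on degree 6 would be Gm (vi), but Gb–Bb–Db is the major chord from Bb minor. As a borrowed chord it is labeled bVI.

bVI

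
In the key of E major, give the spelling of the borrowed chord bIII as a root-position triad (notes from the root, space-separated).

bIII is built on the lowered scale degree 3. In E major degree 3 is G#; lowered it becomes G. Stacking thirds in E minor on G gives G–B–D.

G B D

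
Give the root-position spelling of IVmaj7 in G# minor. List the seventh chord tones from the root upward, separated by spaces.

The root, C#, is scale degree 4 — the same note in G# minor and G# major; only the chord quality changes. Stacking thirds in G# major on C# gives C#–E#–G#–B#.

C# E# G# B#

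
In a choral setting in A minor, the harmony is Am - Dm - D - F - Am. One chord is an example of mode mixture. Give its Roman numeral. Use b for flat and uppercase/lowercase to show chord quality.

A minor has the diatonic set Am, Bdim, C, Dm, E, F, G (with V from harmonic minor). Am, Dm and F all belong to that set. D (D–F#–A) is not: scale degree 4 in A minor carries Dm (iv). In A major the chord on that degree is D, so here it functions as IV, borrowed from the parallel major.

IV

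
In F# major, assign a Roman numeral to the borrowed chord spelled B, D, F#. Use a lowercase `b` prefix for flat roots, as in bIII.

The root B is the diatonic 4th degree of F# major; the borrowing shows in the chord quality. Diatonically F# major has B (IV) on that degree; B–D–F# is instead the minor chord native to F# minor, so it takes the label iv.

iv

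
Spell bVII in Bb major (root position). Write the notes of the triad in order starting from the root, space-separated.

Ab C Eb

The root of bVII is the lowered 7th degree: A becomes Ab. In Bb minor the chord on Ab is Ab–C–Eb.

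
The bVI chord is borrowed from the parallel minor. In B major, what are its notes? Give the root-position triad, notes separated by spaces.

Scale degree 6 in B major is G#. bVI uses the lowered form, G, taken from B minor. Building the major chord from the parallel minor on G: G–B–D.

G B D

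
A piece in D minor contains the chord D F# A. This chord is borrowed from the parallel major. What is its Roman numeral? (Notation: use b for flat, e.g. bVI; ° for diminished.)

The root D is the diatonic 1st degree of D minor; the borrowing shows in the chord quality. D–F#–A is a major chord — the form found in D major, not the diatonic i (Dm). Borrowed into D minor it is written I.

I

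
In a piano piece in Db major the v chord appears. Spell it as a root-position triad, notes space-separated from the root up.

The root, Ab, is scale degree 5 — the same note in Db major and Db minor; only the chord quality changes. Stacking thirds in Db minor on Ab gives Ab–Cb–Eb.

Ab Cb Eb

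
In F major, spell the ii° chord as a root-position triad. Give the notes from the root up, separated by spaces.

ii° is built on scale degree 2, which is G in both F major and its parallel. In F minor the chord on G is G–Bb–Db.

G Bb Db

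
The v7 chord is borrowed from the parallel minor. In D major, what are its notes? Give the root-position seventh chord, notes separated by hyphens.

The root, A, is scale degree 5 — the same note in D major and D minor; only the chord quality changes. In D minor the chord on A is A–C–E–G.

A-C-E-G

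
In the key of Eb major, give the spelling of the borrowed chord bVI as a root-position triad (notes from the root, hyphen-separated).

Cb-Eb-Gb

bVI is built on the lowered scale degree 6. In Eb major degree 6 is C; lowered it becomes Cb. Building the major chord from the parallel minor on Cb: Cb–Eb–Gb.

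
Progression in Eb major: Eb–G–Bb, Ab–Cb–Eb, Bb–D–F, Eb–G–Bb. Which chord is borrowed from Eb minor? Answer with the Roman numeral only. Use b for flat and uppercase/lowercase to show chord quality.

In Eb major the diatonic chords are Eb, Fm, Gm, Ab, Bb, Cm, Ddim. Eb–G–Bb = Eb and Bb–D–F = Bb both belong to that set. But Ab–Cb–Eb is foreign: the diatonic IV on degree 4 is Ab, whereas Abm comes from Eb minor. It is labeled iv.

iv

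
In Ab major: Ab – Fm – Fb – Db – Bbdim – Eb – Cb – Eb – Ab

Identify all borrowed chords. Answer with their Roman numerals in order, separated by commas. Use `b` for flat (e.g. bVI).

The diatonic triads in Ab major are Ab, Bbm, Cm, Db, Eb, Fm, Gdim. Of the given chords, Ab, Fm, Db and Eb are diatonic. Fb (Fb–Ab–Cb) is not: scale degree 6 in Ab major carries Fm (vi). In Ab minor the chord on that degree is Fb, so here it functions as bVI, borrowed from the parallel minor. Bbdim (Bb–Db–Fb) doesn't fit — on degree 2 Ab major would have Bbm (ii). Bbdim is the degree-2 chord of Ab minor, so it is the borrowed ii°. Cb (Cb–Eb–Gb) doesn't fit — on degree 3 Ab major would have Cm (iii). Cb is the degree-3 chord of Ab minor, so it is the borrowed bIII.

bVI, ii°, bIII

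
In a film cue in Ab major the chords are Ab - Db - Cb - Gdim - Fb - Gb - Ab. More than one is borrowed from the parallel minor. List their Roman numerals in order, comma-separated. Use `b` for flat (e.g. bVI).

bIII, bVI, bVII

In Ab major the diatonic chords are Ab, Bbm, Cm, Db, Eb, Fm, Gdim. Ab, Db and Gdim are all diatonic. Cb (Cb–Eb–Gb) doesn't fit — on degree 3 Ab major would have Cm (iii). Cb is the degree-3 chord of Ab minor, so it is the borrowed bIII. But Fb (Fb–Ab–Cb) is foreign: the diatonic vi on degree 6 is Fm, whereas Fb comes from Ab minor. It is labeled bVI. Gb (Gb–Bb–Db) is not: scale degree 7 in Ab major carries Gdim (vii°). In Ab minor the chord on that degree is Gb, so here it functions as bVII, borrowed from the parallel minor.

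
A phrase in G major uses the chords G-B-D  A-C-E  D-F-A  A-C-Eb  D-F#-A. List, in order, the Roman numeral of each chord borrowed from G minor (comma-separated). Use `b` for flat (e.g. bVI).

In G major the diatonic chords are G, Am, Bm, C, D, Em, F#dim. Of the given chords, G–B–D = G, A–C–E = Am and D–F#–A = D are diatonic. But D–F–A is foreign: the diatonic V on degree 5 is D, whereas Dm comes from G minor. It is labeled v. A–C–Eb is not: scale degree 2 in G major carries Am (ii). In G minor the chord on that degree is Adim, so here it functions as ii°, borrowed from the parallel minor.

v, ii°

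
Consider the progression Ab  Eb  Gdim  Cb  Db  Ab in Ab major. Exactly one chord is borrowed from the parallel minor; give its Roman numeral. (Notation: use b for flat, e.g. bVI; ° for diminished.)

bIII

The diatonic triads in Ab major are Ab, Bbm, Cm, Db, Eb, Fm, Gdim. Of the given chords, Ab, Eb, Gdim and Db are diatonic. Cb (Cb–Eb–Gb) is not: scale degree 3 in Ab major carries Cm (iii). In Ab minor the chord on that degree is Cb, so here it functions as bIII, borrowed from the parallel minor.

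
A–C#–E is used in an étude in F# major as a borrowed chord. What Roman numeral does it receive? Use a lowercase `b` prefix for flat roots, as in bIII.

bIII

In F# major scale degree 3 is A#; A is its lowered form, from F# minor. A–C#–E is a major chord — the form found in F# minor, not the diatonic iii (A#m). Borrowed into F# major it is written bIII.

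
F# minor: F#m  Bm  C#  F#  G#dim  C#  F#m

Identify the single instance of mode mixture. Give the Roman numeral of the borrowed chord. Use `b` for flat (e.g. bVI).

I

F# minor has the diatonic set F#m, G#dim, A, Bm, C#, D, E (with V from harmonic minor). F#m, Bm, C# and G#dim are all diatonic. F# (F#–A#–C#) doesn't fit — on degree 1 F# minor would have F#m (i). F# is the degree-1 chord of F# major, so it is the borrowed I.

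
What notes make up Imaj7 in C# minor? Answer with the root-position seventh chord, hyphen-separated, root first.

The root, C#, is scale degree 1 — the same note in C# minor and C# major; only the chord quality changes. Building the major-seventh chord from the parallel major on C#: C#–E#–G#–B#.

C#-E#-G#-B#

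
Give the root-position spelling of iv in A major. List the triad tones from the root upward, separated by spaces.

iv is built on scale degree 4, which is D in both A major and its parallel. Building the minor chord from the parallel minor on D: D–F–A.

D F A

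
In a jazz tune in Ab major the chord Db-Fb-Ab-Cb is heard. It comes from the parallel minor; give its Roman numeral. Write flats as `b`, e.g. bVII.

iv7

Db is scale degree 4 in Ab major. Diatonically Ab major has Db (IV) on that degree; Db–Fb–Ab–Cb is instead the minor-seventh chord native to Ab minor, so it takes the label iv7.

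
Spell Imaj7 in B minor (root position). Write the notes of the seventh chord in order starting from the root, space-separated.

B D# F# A#

The root, B, is scale degree 1 — the same note in B minor and B major; only the chord quality changes. In B major the chord on B is B–D#–F#–A#.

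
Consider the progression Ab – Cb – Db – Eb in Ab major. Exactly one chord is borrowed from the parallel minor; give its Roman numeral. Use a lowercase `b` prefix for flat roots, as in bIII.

Ab major has the diatonic set Ab, Bbm, Cm, Db, Eb, Fm, Gdim. Ab, Db and Eb all belong to that set. Cb (Cb–Eb–Gb) doesn't fit — on degree 3 Ab major would have Cm (iii). Cb is the degree-3 chord of Ab minor, so it is the borrowed bIII.

bIII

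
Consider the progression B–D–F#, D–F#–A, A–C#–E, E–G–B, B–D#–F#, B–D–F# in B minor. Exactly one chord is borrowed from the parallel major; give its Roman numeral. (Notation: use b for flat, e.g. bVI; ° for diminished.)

In B minor (with V from harmonic minor) the diatonic chords are Bm, C#dim, D, Em, F#, G, A. B–D–F# = Bm, D–F#–A = D, A–C#–E = A and E–G–B = Em are all diatonic. B–D#–F# doesn't fit — on degree 1 B minor would have Bm (i). B is the degree-1 chord of B major, so it is the borrowed I.

I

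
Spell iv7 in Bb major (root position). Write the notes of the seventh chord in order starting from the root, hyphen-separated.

iv7 is built on scale degree 4, which is Eb in both Bb major and its parallel. In Bb minor the chord on Eb is Eb–Gb–Bb–Db.

Eb-Gb-Bb-Db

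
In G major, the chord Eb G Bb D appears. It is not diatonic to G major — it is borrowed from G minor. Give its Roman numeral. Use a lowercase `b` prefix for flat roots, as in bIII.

Eb is the lowered form of scale degree 6 in G major (the diatonic degree 6 is E). Diatonically G major has Em (vi) on that degree; Eb–G–Bb–D is instead the major-seventh chord native to G minor, so it takes the label bVImaj7.

bVImaj7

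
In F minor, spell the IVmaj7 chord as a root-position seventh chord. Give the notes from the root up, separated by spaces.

The root, Bb, is scale degree 4 — the same note in F minor and F major; only the chord quality changes. Stacking thirds in F major on Bb gives Bb–D–F–A.

Bb D F A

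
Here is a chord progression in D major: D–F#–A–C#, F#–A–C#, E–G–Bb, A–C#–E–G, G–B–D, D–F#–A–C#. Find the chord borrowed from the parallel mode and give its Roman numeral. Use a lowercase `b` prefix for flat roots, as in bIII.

In D major the diatonic chords are D, Em, F#m, G, A, Bm, C#dim. D–F#–A–C# = Dmaj7, F#–A–C# = F#m, A–C#–E–G = A7 and G–B–D = G all belong to that set. E–G–Bb is not: scale degree 2 in D major carries Em (ii). In D minor the chord on that degree is Edim, so here it functions as ii°, borrowed from the parallel minor.

ii°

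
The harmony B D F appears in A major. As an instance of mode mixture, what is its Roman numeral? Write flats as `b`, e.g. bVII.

The root B is the diatonic 2nd degree of A major; the borrowing shows in the chord quality. B–D–F is a diminished chord — the form found in A minor, not the diatonic ii (Bm). Borrowed into A major it is written ii°.

ii°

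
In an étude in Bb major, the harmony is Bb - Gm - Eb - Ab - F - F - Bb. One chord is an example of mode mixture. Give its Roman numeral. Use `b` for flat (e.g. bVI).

Bb major has the diatonic set Bb, Cm, Dm, Eb, F, Gm, Adim. Bb, Gm, Eb and F all belong to that set. Ab (Ab–C–Eb) is not: scale degree 7 in Bb major carries Adim (vii°). In Bb minor the chord on that degree is Ab, so here it functions as bVII, borrowed from the parallel minor.

bVII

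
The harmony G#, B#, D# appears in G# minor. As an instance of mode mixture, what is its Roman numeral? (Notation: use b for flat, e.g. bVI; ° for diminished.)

I

The root G# is the diatonic 1st degree of G# minor; the borrowing shows in the chord quality. G#–B#–D# is a major chord — the form found in G# major, not the diatonic i (G#m). Borrowed into G# minor it is written I.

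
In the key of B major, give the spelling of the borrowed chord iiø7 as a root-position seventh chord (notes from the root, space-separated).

iiø7 is built on scale degree 2, which is C# in both B major and its parallel. In B minor the chord on C# is C#–E–G–B.

C# E G B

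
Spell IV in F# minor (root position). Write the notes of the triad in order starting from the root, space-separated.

The root, B, is scale degree 4 — the same note in F# minor and F# major; only the chord quality changes. Stacking thirds in F# major on B gives B–D#–F#.

B D# F#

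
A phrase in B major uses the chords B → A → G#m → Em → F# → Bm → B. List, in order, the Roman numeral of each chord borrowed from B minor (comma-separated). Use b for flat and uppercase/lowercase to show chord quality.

bVII, iv, i

In B major the diatonic chords are B, C#m, D#m, E, F#, G#m, A#dim. B, G#m and F# are all diatonic. A (A–C#–E) is not: scale degree 7 in B major carries A#dim (vii°). In B minor the chord on that degree is A, so here it functions as bVII, borrowed from the parallel minor. But Em (E–G–B) is foreign: the diatonic IV on degree 4 is E, whereas Em comes from B minor. It is labeled iv. But Bm (B–D–F#) is foreign: the diatonic I on degree 1 is B, whereas Bm comes from B minor. It is labeled i.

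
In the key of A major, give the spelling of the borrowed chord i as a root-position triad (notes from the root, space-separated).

i is built on scale degree 1, which is A in both A major and its parallel. In A minor the chord on A is A–C–E.

A C E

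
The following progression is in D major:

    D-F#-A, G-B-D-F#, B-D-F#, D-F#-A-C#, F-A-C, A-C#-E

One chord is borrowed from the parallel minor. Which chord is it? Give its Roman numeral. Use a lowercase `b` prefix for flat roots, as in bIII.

bIII

In D major the diatonic chords are D, Em, F#m, G, A, Bm, C#dim. D–F#–A = D, G–B–D–F# = Gmaj7, B–D–F# = Bm, D–F#–A–C# = Dmaj7 and A–C#–E = A are all diatonic. But F–A–C is foreign: the diatonic iii on degree 3 is F#m, whereas F comes from D minor. It is labeled bIII.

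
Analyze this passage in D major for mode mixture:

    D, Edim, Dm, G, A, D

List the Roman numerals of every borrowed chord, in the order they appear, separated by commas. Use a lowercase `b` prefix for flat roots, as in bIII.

ii°, i

The diatonic triads in D major are D, Em, F#m, G, A, Bm, C#dim. D, G and A are all diatonic. Edim (E–G–Bb) is not: scale degree 2 in D major carries Em (ii). In D minor the chord on that degree is Edim, so here it functions as ii°, borrowed from the parallel minor. Dm (D–F–A) doesn't fit — on degree 1 D major would have D (I). Dm is the degree-1 chord of D minor, so it is the borrowed i.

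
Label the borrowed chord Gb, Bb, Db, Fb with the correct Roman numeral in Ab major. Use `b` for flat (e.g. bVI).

In Ab major scale degree 7 is G; Gb is its lowered form, from Ab minor. Diatonically Ab major has Gdim (vii°) on that degree; Gb–Bb–Db–Fb is instead the dominant-seventh chord native to Ab minor, so it takes the label bVII7.

bVII7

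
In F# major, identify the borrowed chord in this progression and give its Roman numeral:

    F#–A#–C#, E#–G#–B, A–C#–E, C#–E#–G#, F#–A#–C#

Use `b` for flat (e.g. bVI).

In F# major the diatonic chords are F#, G#m, A#m, B, C#, D#m, E#dim. F#–A#–C# = F#, E#–G#–B = E#dim and C#–E#–G# = C# all belong to that set. A–C#–E is not: scale degree 3 in F# major carries A#m (iii). In F# minor the chord on that degree is A, so here it functions as bIII, borrowed from the parallel minor.

bIII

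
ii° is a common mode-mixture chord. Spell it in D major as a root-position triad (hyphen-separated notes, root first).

The root, E, is scale degree 2 — the same note in D major and D minor; only the chord quality changes. In D minor the chord on E is E–G–Bb.

E-G-Bb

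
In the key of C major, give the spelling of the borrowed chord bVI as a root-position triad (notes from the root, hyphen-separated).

Ab-C-Eb

The root of bVI is the lowered 6th degree: A becomes Ab. In C minor the chord on Ab is Ab–C–Eb.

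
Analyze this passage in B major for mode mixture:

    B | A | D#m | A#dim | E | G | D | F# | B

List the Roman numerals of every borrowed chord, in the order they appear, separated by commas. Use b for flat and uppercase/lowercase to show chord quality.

bVII, bVI, bIII

The diatonic triads in B major are B, C#m, D#m, E, F#, G#m, A#dim. B, D#m, A#dim, E and F# are all diatonic. A (A–C#–E) doesn't fit — on degree 7 B major would have A#dim (vii°). A is the degree-7 chord of B minor, so it is the borrowed bVII. G (G–B–D) is not: scale degree 6 in B major carries G#m (vi). In B minor the chord on that degree is G, so here it functions as bVI, borrowed from the parallel minor. D (D–F#–A) is not: scale degree 3 in B major carries D#m (iii). In B minor the chord on that degree is D, so here it functions as bIII, borrowed from the parallel minor.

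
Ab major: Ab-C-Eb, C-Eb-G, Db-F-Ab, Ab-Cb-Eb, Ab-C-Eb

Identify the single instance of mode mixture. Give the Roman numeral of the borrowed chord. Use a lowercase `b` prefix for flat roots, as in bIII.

The diatonic triads in Ab major are Ab, Bbm, Cm, Db, Eb, Fm, Gdim. Of the given chords, Ab–C–Eb = Ab, C–Eb–G = Cm and Db–F–Ab = Db are diatonic. But Ab–Cb–Eb is foreign: the diatonic I on degree 1 is Ab, whereas Abm comes from Ab minor. It is labeled i.

i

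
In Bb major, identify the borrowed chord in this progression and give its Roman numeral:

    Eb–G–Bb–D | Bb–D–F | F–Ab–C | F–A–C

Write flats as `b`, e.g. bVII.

v

Bb major has the diatonic set Bb, Cm, Dm, Eb, F, Gm, Adim. Eb–G–Bb–D = Ebmaj7, Bb–D–F = Bb and F–A–C = F all belong to that set. F–Ab–C is not: scale degree 5 in Bb major carries F (V). In Bb minor the chord on that degree is Fm, so here it functions as v, borrowed from the parallel minor.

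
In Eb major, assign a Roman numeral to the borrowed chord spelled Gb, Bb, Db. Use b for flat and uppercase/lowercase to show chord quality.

bIII

Gb is the lowered form of scale degree 3 in Eb major (the diatonic degree 3 is G). Gb–Bb–Db is a major chord — the form found in Eb minor, not the diatonic iii (Gm). Borrowed into Eb major it is written bIII.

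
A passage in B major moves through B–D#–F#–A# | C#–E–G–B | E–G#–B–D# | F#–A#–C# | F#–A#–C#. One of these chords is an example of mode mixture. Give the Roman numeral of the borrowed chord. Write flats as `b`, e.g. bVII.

The diatonic triads in B major are B, C#m, D#m, E, F#, G#m, A#dim. B–D#–F#–A# = Bmaj7, E–G#–B–D# = Emaj7 and F#–A#–C# = F# are all diatonic. C#–E–G–B doesn't fit — on degree 2 B major would have C#m (ii). C#m7b5 is the degree-2 chord of B minor, so it is the borrowed iiø7.

iiø7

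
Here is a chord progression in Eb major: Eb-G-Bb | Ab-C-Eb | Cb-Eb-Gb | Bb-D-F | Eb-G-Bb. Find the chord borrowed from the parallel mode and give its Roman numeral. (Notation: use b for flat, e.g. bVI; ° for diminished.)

Eb major has the diatonic set Eb, Fm, Gm, Ab, Bb, Cm, Ddim. Eb–G–Bb = Eb, Ab–C–Eb = Ab and Bb–D–F = Bb are all diatonic. Cb–Eb–Gb is not: scale degree 6 in Eb major carries Cm (vi). In Eb minor the chord on that degree is Cb, so here it functions as bVI, borrowed from the parallel minor.

bVI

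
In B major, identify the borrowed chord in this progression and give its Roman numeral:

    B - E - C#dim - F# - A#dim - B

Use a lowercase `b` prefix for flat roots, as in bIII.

ii°

In B major the diatonic chords are B, C#m, D#m, E, F#, G#m, A#dim. B, E, F# and A#dim all belong to that set. But C#dim (C#–E–G) is foreign: the diatonic ii on degree 2 is C#m, whereas C#dim comes from B minor. It is labeled ii°.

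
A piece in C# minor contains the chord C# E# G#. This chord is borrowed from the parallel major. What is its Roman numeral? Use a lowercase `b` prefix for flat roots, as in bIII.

I

The root C# is the diatonic 1st degree of C# minor; the borrowing shows in the chord quality. The diatonic chord on degree 1 would be C#m (i), but C#–E#–G# is the major chord from C# major. As a borrowed chord it is labeled I.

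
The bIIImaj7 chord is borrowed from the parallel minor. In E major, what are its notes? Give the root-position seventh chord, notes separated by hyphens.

G-B-D-F#

The root of bIIImaj7 is the lowered 3rd degree: G# becomes G. Building the major-seventh chord from the parallel minor on G: G–B–D–F#.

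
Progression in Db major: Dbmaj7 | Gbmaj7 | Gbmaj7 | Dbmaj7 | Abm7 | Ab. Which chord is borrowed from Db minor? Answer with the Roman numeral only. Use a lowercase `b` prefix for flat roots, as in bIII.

The diatonic triads in Db major are Db, Ebm, Fm, Gb, Ab, Bbm, Cdim. Of the given chords, Dbmaj7, Gbmaj7 and Ab are diatonic. Abm7 (Ab–Cb–Eb–Gb) is not: scale degree 5 in Db major carries Ab (V). In Db minor the chord on that degree is Abm7, so here it functions as v7, borrowed from the parallel minor.

v7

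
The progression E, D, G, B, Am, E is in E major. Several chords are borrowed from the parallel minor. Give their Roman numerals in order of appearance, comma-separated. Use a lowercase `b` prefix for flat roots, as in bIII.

bVII, bIII, iv

The diatonic triads in E major are E, F#m, G#m, A, B, C#m, D#dim. E and B both belong to that set. But D (D–F#–A) is foreign: the diatonic vii° on degree 7 is D#dim, whereas D comes from E minor. It is labeled bVII. But G (G–B–D) is foreign: the diatonic iii on degree 3 is G#m, whereas G comes from E minor. It is labeled bIII. But Am (A–C–E) is foreign: the diatonic IV on degree 4 is A, whereas Am comes from E minor. It is labeled iv.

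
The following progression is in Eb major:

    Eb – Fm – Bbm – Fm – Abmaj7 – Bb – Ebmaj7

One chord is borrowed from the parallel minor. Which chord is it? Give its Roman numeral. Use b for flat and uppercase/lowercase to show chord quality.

v

In Eb major the diatonic chords are Eb, Fm, Gm, Ab, Bb, Cm, Ddim. Eb, Fm, Abmaj7, Bb and Ebmaj7 all belong to that set. But Bbm (Bb–Db–F) is foreign: the diatonic V on degree 5 is Bb, whereas Bbm comes from Eb minor. It is labeled v.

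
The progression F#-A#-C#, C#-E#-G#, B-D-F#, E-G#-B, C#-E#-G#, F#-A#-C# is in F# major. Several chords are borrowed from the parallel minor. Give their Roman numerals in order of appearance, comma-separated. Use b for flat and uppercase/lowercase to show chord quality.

iv, bVII

In F# major the diatonic chords are F#, G#m, A#m, B, C#, D#m, E#dim. F#–A#–C# = F# and C#–E#–G# = C# are both diatonic. But B–D–F# is foreign: the diatonic IV on degree 4 is B, whereas Bm comes from F# minor. It is labeled iv. E–G#–B is not: scale degree 7 in F# major carries E#dim (vii°). In F# minor the chord on that degree is E, so here it functions as bVII, borrowed from the parallel minor.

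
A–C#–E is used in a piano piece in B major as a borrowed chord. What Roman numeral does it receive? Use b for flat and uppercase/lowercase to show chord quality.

bVII

In B major scale degree 7 is A#; A is its lowered form, from B minor. The diatonic chord on degree 7 would be A#dim (vii°), but A–C#–E is the major chord from B minor. As a borrowed chord it is labeled bVII.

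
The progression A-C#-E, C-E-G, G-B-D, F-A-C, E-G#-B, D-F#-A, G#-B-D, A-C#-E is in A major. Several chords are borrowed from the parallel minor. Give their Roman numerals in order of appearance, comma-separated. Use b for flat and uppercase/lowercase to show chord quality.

A major has the diatonic set A, Bm, C#m, D, E, F#m, G#dim. A–C#–E = A, E–G#–B = E, D–F#–A = D and G#–B–D = G#dim are all diatonic. C–E–G is not: scale degree 3 in A major carries C#m (iii). In A minor the chord on that degree is C, so here it functions as bIII, borrowed from the parallel minor. G–B–D is not: scale degree 7 in A major carries G#dim (vii°). In A minor the chord on that degree is G, so here it functions as bVII, borrowed from the parallel minor. But F–A–C is foreign: the diatonic vi on degree 6 is F#m, whereas F comes from A minor. It is labeled bVI.

bIII, bVII, bVI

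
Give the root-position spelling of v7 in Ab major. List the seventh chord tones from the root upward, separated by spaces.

Eb Gb Bb Db

The root, Eb, is scale degree 5 — the same note in Ab major and Ab minor; only the chord quality changes. In Ab minor the chord on Eb is Eb–Gb–Bb–Db.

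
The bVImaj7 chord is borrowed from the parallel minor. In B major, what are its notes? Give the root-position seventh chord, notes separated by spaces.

Scale degree 6 in B major is G#. bVImaj7 uses the lowered form, G, taken from B minor. Stacking thirds in B minor on G gives G–B–D–F#.

G B D F#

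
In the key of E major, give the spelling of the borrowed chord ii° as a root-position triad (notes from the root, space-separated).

ii° is built on scale degree 2, which is F# in both E major and its parallel. Stacking thirds in E minor on F# gives F#–A–C.

F# A C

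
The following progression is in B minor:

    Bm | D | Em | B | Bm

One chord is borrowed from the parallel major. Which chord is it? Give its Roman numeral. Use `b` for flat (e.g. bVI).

I

In B minor (with V from harmonic minor) the diatonic chords are Bm, C#dim, D, Em, F#, G, A. Of the given chords, Bm, D and Em are diatonic. B (B–D#–F#) is not: scale degree 1 in B minor carries Bm (i). In B major the chord on that degree is B, so here it functions as I, borrowed from the parallel major.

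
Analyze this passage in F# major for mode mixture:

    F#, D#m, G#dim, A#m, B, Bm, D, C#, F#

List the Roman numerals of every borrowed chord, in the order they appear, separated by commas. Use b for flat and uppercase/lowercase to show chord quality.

In F# major the diatonic chords are F#, G#m, A#m, B, C#, D#m, E#dim. Of the given chords, F#, D#m, A#m, B and C# are diatonic. G#dim (G#–B–D) is not: scale degree 2 in F# major carries G#m (ii). In F# minor the chord on that degree is G#dim, so here it functions as ii°, borrowed from the parallel minor. Bm (B–D–F#) doesn't fit — on degree 4 F# major would have B (IV). Bm is the degree-4 chord of F# minor, so it is the borrowed iv. D (D–F#–A) is not: scale degree 6 in F# major carries D#m (vi). In F# minor the chord on that degree is D, so here it functions as bVI, borrowed from the parallel minor.

ii°, iv, bVI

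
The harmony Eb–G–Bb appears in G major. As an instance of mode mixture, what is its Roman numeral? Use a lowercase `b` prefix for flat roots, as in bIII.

bVI

Eb is the lowered form of scale degree 6 in G major (the diatonic degree 6 is E). The diatonic chord on degree 6 would be Em (vi), but Eb–G–Bb is the major chord from G minor. As a borrowed chord it is labeled bVI.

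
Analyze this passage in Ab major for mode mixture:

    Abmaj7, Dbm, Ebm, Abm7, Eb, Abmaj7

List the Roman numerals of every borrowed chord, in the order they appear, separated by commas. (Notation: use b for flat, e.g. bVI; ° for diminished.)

iv, v, i7

Ab major has the diatonic set Ab, Bbm, Cm, Db, Eb, Fm, Gdim. Abmaj7 and Eb are both diatonic. But Dbm (Db–Fb–Ab) is foreign: the diatonic IV on degree 4 is Db, whereas Dbm comes from Ab minor. It is labeled iv. Ebm (Eb–Gb–Bb) doesn't fit — on degree 5 Ab major would have Eb (V). Ebm is the degree-5 chord of Ab minor, so it is the borrowed v. Abm7 (Ab–Cb–Eb–Gb) is not: scale degree 1 in Ab major carries Ab (I). In Ab minor the chord on that degree is Abm7, so here it functions as i7, borrowed from the parallel minor.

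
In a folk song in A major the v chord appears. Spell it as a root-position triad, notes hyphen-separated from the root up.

E-G-B

The root, E, is scale degree 5 — the same note in A major and A minor; only the chord quality changes. Stacking thirds in A minor on E gives E–G–B.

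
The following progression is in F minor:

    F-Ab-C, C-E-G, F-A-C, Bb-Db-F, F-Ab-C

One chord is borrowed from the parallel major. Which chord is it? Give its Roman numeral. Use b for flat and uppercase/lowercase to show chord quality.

The diatonic triads in F minor (with V from harmonic minor) are Fm, Gdim, Ab, Bbm, C, Db, Eb. F–Ab–C = Fm, C–E–G = C and Bb–Db–F = Bbm all belong to that set. F–A–C doesn't fit — on degree 1 F minor would have Fm (i). F is the degree-1 chord of F major, so it is the borrowed I.

I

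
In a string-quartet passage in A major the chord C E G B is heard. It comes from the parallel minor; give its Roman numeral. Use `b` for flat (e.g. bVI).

bIIImaj7

C is the lowered form of scale degree 3 in A major (the diatonic degree 3 is C#). The diatonic chord on degree 3 would be C#m (iii), but C–E–G–B is the major-seventh chord from A minor. As a borrowed chord it is labeled bIIImaj7.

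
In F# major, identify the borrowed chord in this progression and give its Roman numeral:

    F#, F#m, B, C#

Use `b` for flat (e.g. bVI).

In F# major the diatonic chords are F#, G#m, A#m, B, C#, D#m, E#dim. Of the given chords, F#, B and C# are diatonic. F#m (F#–A–C#) is not: scale degree 1 in F# major carries F# (I). In F# minor the chord on that degree is F#m, so here it functions as i, borrowed from the parallel minor.

i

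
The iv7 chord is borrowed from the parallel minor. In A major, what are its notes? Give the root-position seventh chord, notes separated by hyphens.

D-F-A-C

The root, D, is scale degree 4 — the same note in A major and A minor; only the chord quality changes. Stacking thirds in A minor on D gives D–F–A–C.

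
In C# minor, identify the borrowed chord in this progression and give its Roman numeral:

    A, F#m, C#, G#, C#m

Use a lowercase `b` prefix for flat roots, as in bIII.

The diatonic triads in C# minor (with V from harmonic minor) are C#m, D#dim, E, F#m, G#, A, B. Of the given chords, A, F#m, G# and C#m are diatonic. C# (C#–E#–G#) doesn't fit — on degree 1 C# minor would have C#m (i). C# is the degree-1 chord of C# major, so it is the borrowed I.

I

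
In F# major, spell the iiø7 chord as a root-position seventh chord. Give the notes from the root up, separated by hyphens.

iiø7 is built on scale degree 2, which is G# in both F# major and its parallel. Stacking thirds in F# minor on G# gives G#–B–D–F#.

G#-B-D-F#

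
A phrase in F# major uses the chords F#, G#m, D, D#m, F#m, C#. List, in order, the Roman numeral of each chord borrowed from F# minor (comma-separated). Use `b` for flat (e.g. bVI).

bVI, i

The diatonic triads in F# major are F#, G#m, A#m, B, C#, D#m, E#dim. F#, G#m, D#m and C# are all diatonic. D (D–F#–A) is not: scale degree 6 in F# major carries D#m (vi). In F# minor the chord on that degree is D, so here it functions as bVI, borrowed from the parallel minor. But F#m (F#–A–C#) is foreign: the diatonic I on degree 1 is F#, whereas F#m comes from F# minor. It is labeled i.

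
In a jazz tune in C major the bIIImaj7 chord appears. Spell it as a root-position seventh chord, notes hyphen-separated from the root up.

Eb-G-Bb-D

The root of bIIImaj7 is the lowered 3rd degree: E becomes Eb. Building the major-seventh chord from the parallel minor on Eb: Eb–G–Bb–D.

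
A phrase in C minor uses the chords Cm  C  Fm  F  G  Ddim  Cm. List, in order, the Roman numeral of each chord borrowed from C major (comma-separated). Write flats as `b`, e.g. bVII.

I, IV

C minor has the diatonic set Cm, Ddim, Eb, Fm, G, Ab, Bb (with V from harmonic minor). Cm, Fm, G and Ddim all belong to that set. C (C–E–G) doesn't fit — on degree 1 C minor would have Cm (i). C is the degree-1 chord of C major, so it is the borrowed I. F (F–A–C) is not: scale degree 4 in C minor carries Fm (iv). In C major the chord on that degree is F, so here it functions as IV, borrowed from the parallel major.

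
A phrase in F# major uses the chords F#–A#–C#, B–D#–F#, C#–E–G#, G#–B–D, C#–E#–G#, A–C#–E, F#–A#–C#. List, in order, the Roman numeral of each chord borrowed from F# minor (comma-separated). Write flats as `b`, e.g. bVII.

v, ii°, bIII

In F# major the diatonic chords are F#, G#m, A#m, B, C#, D#m, E#dim. F#–A#–C# = F#, B–D#–F# = B and C#–E#–G# = C# are all diatonic. C#–E–G# doesn't fit — on degree 5 F# major would have C# (V). C#m is the degree-5 chord of F# minor, so it is the borrowed v. But G#–B–D is foreign: the diatonic ii on degree 2 is G#m, whereas G#dim comes from F# minor. It is labeled ii°. A–C#–E doesn't fit — on degree 3 F# major would have A#m (iii). A is the degree-3 chord of F# minor, so it is the borrowed bIII.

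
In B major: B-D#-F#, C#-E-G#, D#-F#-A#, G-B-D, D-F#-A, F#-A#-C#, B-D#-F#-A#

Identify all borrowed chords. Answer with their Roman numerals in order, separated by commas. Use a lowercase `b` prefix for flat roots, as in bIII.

bVI, bIII

The diatonic triads in B major are B, C#m, D#m, E, F#, G#m, A#dim. B–D#–F# = B, C#–E–G# = C#m, D#–F#–A# = D#m, F#–A#–C# = F# and B–D#–F#–A# = Bmaj7 all belong to that set. G–B–D is not: scale degree 6 in B major carries G#m (vi). In B minor the chord on that degree is G, so here it functions as bVI, borrowed from the parallel minor. D–F#–A doesn't fit — on degree 3 B major would have D#m (iii). D is the degree-3 chord of B minor, so it is the borrowed bIII.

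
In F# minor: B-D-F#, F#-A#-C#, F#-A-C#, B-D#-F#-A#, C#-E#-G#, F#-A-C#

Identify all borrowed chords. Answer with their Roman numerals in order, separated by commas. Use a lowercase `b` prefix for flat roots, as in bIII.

F# minor has the diatonic set F#m, G#dim, A, Bm, C#, D, E (with V from harmonic minor). B–D–F# = Bm, F#–A–C# = F#m and C#–E#–G# = C# are all diatonic. F#–A#–C# is not: scale degree 1 in F# minor carries F#m (i). In F# major the chord on that degree is F#, so here it functions as I, borrowed from the parallel major. B–D#–F#–A# is not: scale degree 4 in F# minor carries Bm (iv). In F# major the chord on that degree is Bmaj7, so here it functions as IVmaj7, borrowed from the parallel major.

I, IVmaj7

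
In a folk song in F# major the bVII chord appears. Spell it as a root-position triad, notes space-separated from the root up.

E G# B

bVII is built on the lowered scale degree 7. In F# major degree 7 is E#; lowered it becomes E. Stacking thirds in F# minor on E gives E–G#–B.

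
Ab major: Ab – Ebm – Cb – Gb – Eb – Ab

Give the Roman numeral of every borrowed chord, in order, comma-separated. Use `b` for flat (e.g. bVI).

In Ab major the diatonic chords are Ab, Bbm, Cm, Db, Eb, Fm, Gdim. Ab and Eb are both diatonic. Ebm (Eb–Gb–Bb) doesn't fit — on degree 5 Ab major would have Eb (V). Ebm is the degree-5 chord of Ab minor, so it is the borrowed v. Cb (Cb–Eb–Gb) doesn't fit — on degree 3 Ab major would have Cm (iii). Cb is the degree-3 chord of Ab minor, so it is the borrowed bIII. But Gb (Gb–Bb–Db) is foreign: the diatonic vii° on degree 7 is Gdim, whereas Gb comes from Ab minor. It is labeled bVII.

v, bIII, bVII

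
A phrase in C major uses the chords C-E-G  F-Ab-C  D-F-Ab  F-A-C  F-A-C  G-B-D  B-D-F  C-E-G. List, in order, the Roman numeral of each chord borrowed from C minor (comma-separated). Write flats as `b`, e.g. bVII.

In C major the diatonic chords are C, Dm, Em, F, G, Am, Bdim. C–E–G = C, F–A–C = F, G–B–D = G and B–D–F = Bdim are all diatonic. But F–Ab–C is foreign: the diatonic IV on degree 4 is F, whereas Fm comes from C minor. It is labeled iv. D–F–Ab is not: scale degree 2 in C major carries Dm (ii). In C minor the chord on that degree is Ddim, so here it functions as ii°, borrowed from the parallel minor.

iv, ii°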